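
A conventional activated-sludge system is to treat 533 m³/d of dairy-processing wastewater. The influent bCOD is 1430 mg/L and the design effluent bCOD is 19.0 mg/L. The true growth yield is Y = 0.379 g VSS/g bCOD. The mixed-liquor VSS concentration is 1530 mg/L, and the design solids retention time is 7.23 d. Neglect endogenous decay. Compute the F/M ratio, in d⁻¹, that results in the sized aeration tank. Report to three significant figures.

F/M ≈ 0.370 d⁻¹

Biomass mass balance (decay neglected): V·X = Y·Q·(S₀ − S)·θ_c, so V = 0.379 × 533 × (1430 − 19.0) × 7.23 / 1530 = 1347 m³.
F/M = applied load / biomass = Q·S₀/(V·X) = 533 × 1430 / (1347 × 1530) = 0.3699 d⁻¹.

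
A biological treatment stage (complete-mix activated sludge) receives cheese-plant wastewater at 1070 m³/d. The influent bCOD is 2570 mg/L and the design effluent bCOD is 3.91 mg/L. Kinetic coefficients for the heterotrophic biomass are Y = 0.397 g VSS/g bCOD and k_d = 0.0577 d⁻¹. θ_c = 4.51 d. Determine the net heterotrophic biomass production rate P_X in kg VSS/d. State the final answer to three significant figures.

P_X ≈ 865 kg VSS/d

Correct the yield for decay: Y_obs = Y/(1 + k_d θ_c) = 0.397 / (1 + 0.0577 × 4.51) = 0.397 / 1.260 = 0.3150.
ΔS = 2570 − 3.91 = 2566 mg/L, so the substrate removal rate is 1070 × 2566/1000 = 2746 kg bCOD/d.
Biomass produced: P_X = Y_obs·Q·ΔS = 0.3150 × 2746 ≈ 865.0 kg VSS/d.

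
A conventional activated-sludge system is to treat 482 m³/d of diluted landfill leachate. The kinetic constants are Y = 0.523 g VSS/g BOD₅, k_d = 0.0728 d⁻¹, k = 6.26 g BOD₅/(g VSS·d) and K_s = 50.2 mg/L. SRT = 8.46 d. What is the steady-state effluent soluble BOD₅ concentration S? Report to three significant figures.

S ≈ 3.11 mg/L

From the Monod/SRT balance for a CMAS, S = K_s·(1+k_d θ_c)/[θ_c·(Y k − k_d) − 1] = 50.2 × (1 + 0.0728 × 8.46) / [8.46 × (0.523 × 6.26 − 0.0728) − 1] = 81.12 / 26.08 = 3.110 mg/L.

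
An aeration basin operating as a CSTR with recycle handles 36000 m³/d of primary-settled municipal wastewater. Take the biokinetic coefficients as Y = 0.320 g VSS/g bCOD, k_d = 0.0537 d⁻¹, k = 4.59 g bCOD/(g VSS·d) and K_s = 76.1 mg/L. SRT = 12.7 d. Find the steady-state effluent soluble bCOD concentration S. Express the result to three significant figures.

S ≈ 7.54 mg/L

Effluent substrate depends only on kinetics and SRT: S = K_s(1 + k_d θ_c) / [θ_c(Yk − k_d) − 1] = 76.1 × (1 + 0.0537 × 12.7) / [12.7 × (0.320 × 4.59 − 0.0537) − 1] = 128.0 / 16.97 = 7.542 mg/L.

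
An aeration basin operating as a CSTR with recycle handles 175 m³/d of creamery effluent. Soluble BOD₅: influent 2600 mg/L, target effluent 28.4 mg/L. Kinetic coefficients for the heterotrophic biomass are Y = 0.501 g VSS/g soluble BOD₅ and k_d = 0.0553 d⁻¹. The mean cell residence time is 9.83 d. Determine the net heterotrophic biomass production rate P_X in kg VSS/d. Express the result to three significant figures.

Correct the yield for decay: Y_obs = Y/(1 + k_d θ_c) = 0.501 / (1 + 0.0553 × 9.83) = 0.501 / 1.544 = 0.3246.
Substrate removed = Q·(S₀ − S) = 175 m³/d × (2600 − 28.4) g/m³ = 4.5×10^5 g/d = 450.0 kg/d.
So the net sludge growth is P_X = 0.3246 × 450.0 = 146.1 kg VSS/d.

P_X ≈ 146 kg VSS/d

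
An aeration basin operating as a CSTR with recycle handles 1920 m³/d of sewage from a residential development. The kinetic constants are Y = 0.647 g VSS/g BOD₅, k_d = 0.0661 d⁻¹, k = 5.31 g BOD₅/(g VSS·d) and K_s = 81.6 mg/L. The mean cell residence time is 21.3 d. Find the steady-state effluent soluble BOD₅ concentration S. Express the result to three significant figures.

S ≈ 2.78 mg/L

Effluent substrate depends only on kinetics and SRT: S = K_s(1 + k_d θ_c) / [θ_c(Yk − k_d) − 1] = 81.6 × (1 + 0.0661 × 21.3) / [21.3 × (0.647 × 5.31 − 0.0661) − 1] = 196.5 / 70.77 = 2.776 mg/L.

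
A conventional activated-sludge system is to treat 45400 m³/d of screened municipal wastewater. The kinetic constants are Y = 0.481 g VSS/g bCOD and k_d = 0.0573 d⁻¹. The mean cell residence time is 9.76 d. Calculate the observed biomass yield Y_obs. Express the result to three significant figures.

The observed yield is Y_obs = Y/(1 + k_d·θ_c) = 0.481 / (1 + 0.0573 × 9.76) = 0.481 / 1.559 = 0.3085 g VSS per g bCOD removed.

Y_obs ≈ 0.308 g VSS/g bCOD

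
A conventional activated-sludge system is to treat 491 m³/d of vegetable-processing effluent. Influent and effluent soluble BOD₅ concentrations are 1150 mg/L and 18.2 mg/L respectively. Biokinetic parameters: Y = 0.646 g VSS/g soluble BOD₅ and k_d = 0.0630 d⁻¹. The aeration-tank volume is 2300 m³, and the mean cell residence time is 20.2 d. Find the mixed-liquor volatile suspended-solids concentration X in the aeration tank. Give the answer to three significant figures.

X ≈ 1390 mg/L

X = Y·Q·ΔS·θ_c / [V·(1 + k_d θ_c)] = 0.646 × 491 × (1150 − 18.2) × 20.2 / [2300 × (1 + 0.0630 × 20.2)] = 1387 mg/L.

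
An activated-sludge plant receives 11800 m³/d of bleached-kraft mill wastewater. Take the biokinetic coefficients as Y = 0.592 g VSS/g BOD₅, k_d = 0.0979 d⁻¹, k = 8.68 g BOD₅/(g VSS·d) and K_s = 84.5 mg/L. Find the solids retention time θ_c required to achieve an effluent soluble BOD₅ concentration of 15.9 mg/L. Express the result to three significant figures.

At the target effluent, Y k S/(K_s+S) = 0.592×8.68×15.9/100.4 = 0.8138 d⁻¹.
1/θ_c = 0.8138 − 0.0979 = 0.7159 d⁻¹, so θ_c = 1.397 d.

θ_c ≈ 1.40 d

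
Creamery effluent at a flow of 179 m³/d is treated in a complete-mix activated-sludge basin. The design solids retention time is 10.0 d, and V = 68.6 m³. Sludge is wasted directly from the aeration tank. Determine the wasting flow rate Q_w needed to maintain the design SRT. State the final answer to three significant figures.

For wasting at MLVSS concentration, Q_w = V/θ_c = 68.60/10.0 = 6.860 m³/d.

Q_w ≈ 6.86 m³/d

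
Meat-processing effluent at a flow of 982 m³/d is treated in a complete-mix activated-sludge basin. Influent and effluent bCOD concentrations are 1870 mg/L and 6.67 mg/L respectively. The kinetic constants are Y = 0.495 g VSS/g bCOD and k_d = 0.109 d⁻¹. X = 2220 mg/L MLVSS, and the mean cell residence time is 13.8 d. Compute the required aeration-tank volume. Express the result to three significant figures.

Rearranging the biomass balance for a CMAS with decay, V = Y·Q·ΔS·θ_c / [X·(1+k_d θ_c)] = 0.495 × 982 × (1870 − 6.67) × 13.8 / [2220 × (1 + 0.109 × 13.8)] = 1.25×10^7 / 5559 = 2248 m³.

V ≈ 2250 m³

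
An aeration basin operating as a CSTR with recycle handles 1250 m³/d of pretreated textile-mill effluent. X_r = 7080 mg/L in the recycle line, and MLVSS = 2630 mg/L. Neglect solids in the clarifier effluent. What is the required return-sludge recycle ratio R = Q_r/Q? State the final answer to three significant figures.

R = Q_r/Q = X/(X_r − X) = 2630 / (7080 − 2630) = 0.5910.

R ≈ 0.591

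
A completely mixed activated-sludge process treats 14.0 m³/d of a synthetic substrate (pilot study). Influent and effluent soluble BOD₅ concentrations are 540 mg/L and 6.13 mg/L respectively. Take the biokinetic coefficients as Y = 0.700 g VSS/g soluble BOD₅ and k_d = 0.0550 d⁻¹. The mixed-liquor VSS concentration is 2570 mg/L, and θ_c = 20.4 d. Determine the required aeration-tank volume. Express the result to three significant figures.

Steady-state biomass mass balance: V·X·(1 + k_d·θ_c) = Y·Q·(S₀ − S)·θ_c, so V = 0.700 × 14.0 × (540 − 6.13) × 20.4 / [2570 × (1 + 0.0550 × 20.4)] = 1.07×10^5 / 5454 = 19.57 m³.

V ≈ 19.6 m³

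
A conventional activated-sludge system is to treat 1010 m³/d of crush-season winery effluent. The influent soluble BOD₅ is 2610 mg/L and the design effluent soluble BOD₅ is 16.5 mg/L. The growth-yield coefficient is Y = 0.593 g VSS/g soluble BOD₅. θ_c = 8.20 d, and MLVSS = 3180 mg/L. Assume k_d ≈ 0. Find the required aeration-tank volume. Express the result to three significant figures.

V·X = Y·Q·ΔS·θ_c gives V = 0.593 × 1010 × (2610 − 16.5) × 8.20 / 3180 = 4005 m³.

V ≈ 4010 m³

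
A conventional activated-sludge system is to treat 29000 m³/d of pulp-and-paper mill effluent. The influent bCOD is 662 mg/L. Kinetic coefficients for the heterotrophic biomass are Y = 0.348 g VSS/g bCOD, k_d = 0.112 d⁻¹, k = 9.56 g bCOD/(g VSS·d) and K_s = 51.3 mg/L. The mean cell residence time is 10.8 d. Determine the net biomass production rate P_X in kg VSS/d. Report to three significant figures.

P_X ≈ 3010 kg VSS/d

Effluent substrate depends only on kinetics and SRT: S = K_s(1 + k_d θ_c) / [θ_c(Yk − k_d) − 1] = 51.3 × (1 + 0.112 × 10.8) / [10.8 × (0.348 × 9.56 − 0.112) − 1] = 113.4 / 33.72 = 3.362 mg/L.
Observed yield with endogenous decay: Y_obs = Y / (1 + k_d·θ_c) = 0.348 / (1 + 0.112 × 10.8) = 0.348 / 2.210 = 0.1575 g VSS/g bCOD.
Mass of bCOD removed per day: Q(S₀ − S) = 29000 × 658.6 g/m³ = 19101 kg/d.
So the net sludge growth is P_X = 0.1575 × 19101 = 3008 kg VSS/d.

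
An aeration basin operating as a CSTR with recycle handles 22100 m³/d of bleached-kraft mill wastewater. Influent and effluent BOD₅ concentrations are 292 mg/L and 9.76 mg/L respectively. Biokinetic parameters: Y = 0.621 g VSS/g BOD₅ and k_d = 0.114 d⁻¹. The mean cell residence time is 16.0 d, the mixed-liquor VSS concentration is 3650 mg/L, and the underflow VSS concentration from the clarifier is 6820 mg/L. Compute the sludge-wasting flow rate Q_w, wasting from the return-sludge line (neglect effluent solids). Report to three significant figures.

Steady-state biomass mass balance: V·X·(1 + k_d·θ_c) = Y·Q·(S₀ − S)·θ_c, so V = 0.621 × 22100 × (292 − 9.76) × 16.0 / [3650 × (1 + 0.114 × 16.0)] = 6.2×10^7 / 10308 = 6013 m³.
θ_c = V·X/(Q_w·X_r) when wasting from the recycle, so Q_w = V·X/(θ_c·X_r) = 6013 × 3650 / (16.0 × 6820) = 201.1 m³/d.

Q_w ≈ 201 m³/d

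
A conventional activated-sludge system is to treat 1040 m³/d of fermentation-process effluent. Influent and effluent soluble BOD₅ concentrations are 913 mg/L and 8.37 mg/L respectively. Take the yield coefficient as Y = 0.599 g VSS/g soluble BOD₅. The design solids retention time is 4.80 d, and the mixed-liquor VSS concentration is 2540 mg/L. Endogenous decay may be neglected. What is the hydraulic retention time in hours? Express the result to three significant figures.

Biomass mass balance (decay neglected): V·X = Y·Q·(S₀ − S)·θ_c, so V = 0.599 × 1040 × (913 − 8.37) × 4.80 / 2540 = 1065 m³.
Hydraulic retention time τ = V/Q = 1065 / 1040 = 1.024 d = 24.58 h.

τ ≈ 24.6 h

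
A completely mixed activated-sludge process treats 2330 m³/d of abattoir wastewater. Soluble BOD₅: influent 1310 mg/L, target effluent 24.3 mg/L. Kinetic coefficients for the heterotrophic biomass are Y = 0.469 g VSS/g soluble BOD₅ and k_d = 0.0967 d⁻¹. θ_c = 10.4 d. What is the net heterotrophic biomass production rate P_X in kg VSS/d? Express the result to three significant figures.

Y_obs = Y / (1 + k_d θ_c) = 0.469 / (1 + 0.0967 × 10.4) = 0.469 / 2.006 = 0.2338.
Substrate removed = Q·(S₀ − S) = 2330 m³/d × (1310 − 24.3) g/m³ = 3×10^6 g/d = 2996 kg/d.
P_X = Y_obs · Q(S₀ − S) = 0.2338 × 2996 = 700.5 kg VSS/d.

P_X ≈ 700 kg VSS/d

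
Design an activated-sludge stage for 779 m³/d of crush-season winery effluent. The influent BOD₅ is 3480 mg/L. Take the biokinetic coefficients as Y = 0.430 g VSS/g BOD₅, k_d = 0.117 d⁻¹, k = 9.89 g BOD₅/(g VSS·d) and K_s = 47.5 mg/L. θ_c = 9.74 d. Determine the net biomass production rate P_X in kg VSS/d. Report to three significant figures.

P_X ≈ 544 kg VSS/d

Effluent substrate depends only on kinetics and SRT: S = K_s(1 + k_d θ_c) / [θ_c(Yk − k_d) − 1] = 47.5 × (1 + 0.117 × 9.74) / [9.74 × (0.430 × 9.89 − 0.117) − 1] = 101.6 / 39.28 = 2.587 mg/L.
Y_obs = Y / (1 + k_d θ_c) = 0.430 / (1 + 0.117 × 9.74) = 0.430 / 2.140 = 0.2010.
Q·(S₀ − S) = 779 × (3480 − 2.59) × 10⁻³ = 2709 kg/d removed.
P_X = Y_obs · Q(S₀ − S) = 0.2010 × 2709 = 544.4 kg VSS/d.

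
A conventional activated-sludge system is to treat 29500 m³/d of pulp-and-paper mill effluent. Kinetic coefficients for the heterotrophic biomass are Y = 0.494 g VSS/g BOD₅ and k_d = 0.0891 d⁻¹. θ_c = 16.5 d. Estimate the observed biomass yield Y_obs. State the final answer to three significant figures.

Correct the yield for decay: Y_obs = Y/(1 + k_d θ_c) = 0.494 / (1 + 0.0891 × 16.5) = 0.494 / 2.470 = 0.2000.

Y_obs ≈ 0.200 g VSS/g BOD₅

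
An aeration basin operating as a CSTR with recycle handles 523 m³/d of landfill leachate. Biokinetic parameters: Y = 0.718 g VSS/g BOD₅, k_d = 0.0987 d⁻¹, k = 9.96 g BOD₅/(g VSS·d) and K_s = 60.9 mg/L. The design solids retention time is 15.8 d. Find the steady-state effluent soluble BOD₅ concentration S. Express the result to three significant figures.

S ≈ 1.41 mg/L

Effluent substrate depends only on kinetics and SRT: S = K_s(1 + k_d θ_c) / [θ_c(Yk − k_d) − 1] = 60.9 × (1 + 0.0987 × 15.8) / [15.8 × (0.718 × 9.96 − 0.0987) − 1] = 155.9 / 110.4 = 1.411 mg/L.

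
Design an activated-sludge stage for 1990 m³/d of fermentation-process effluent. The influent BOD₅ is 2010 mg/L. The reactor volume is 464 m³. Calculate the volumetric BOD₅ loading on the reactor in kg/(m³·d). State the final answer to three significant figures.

L_v ≈ 8.62 kg BOD₅/(m³·d)

Volumetric loading L_v = Q·S₀ / V = 1990 × 2010 g/m³ / 464.0 m³ = 8620 g/(m³·d) = 8.620 kg BOD₅/(m³·d).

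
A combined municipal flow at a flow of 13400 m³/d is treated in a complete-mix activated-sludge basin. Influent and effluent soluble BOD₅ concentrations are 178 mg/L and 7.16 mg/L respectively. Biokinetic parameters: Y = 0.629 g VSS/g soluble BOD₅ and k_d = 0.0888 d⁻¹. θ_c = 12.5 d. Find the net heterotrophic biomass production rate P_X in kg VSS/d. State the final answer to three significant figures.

Observed yield with endogenous decay: Y_obs = Y / (1 + k_d·θ_c) = 0.629 / (1 + 0.0888 × 12.5) = 0.629 / 2.110 = 0.2981 g VSS/g soluble BOD₅.
Substrate removed = Q·(S₀ − S) = 13400 m³/d × (178 − 7.16) g/m³ = 2.29×10^6 g/d = 2289 kg/d.
Biomass produced: P_X = Y_obs·Q·ΔS = 0.2981 × 2289 ≈ 682.4 kg VSS/d.

P_X ≈ 682 kg VSS/d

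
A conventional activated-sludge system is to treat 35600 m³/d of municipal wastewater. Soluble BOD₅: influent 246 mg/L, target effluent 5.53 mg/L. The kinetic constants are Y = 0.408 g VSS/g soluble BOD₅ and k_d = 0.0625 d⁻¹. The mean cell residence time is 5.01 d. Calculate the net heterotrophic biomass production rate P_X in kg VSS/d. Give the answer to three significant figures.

Y_obs = Y / (1 + k_d θ_c) = 0.408 / (1 + 0.0625 × 5.01) = 0.408 / 1.313 = 0.3107.
ΔS = 246 − 5.53 = 240.5 mg/L, so the substrate removal rate is 35600 × 240.5/1000 = 8561 kg soluble BOD₅/d.
Biomass produced: P_X = Y_obs·Q·ΔS = 0.3107 × 8561 ≈ 2660 kg VSS/d.

P_X ≈ 2660 kg VSS/d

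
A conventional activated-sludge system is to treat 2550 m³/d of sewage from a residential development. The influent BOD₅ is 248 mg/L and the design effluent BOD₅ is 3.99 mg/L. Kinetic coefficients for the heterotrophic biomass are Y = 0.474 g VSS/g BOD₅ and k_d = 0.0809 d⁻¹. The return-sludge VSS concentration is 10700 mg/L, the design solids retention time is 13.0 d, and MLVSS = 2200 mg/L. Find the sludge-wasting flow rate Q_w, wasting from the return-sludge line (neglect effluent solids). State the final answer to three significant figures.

Q_w ≈ 13.4 m³/d

Rearranging the biomass balance for a CMAS with decay, V = Y·Q·ΔS·θ_c / [X·(1+k_d θ_c)] = 0.474 × 2550 × (248 − 3.99) × 13.0 / [2200 × (1 + 0.0809 × 13.0)] = 3.83×10^6 / 4514 = 849.4 m³.
Wasting from the return line (neglecting effluent solids): Q_w = V·X / (θ_c·X_r) = 849.4 × 2200 / (13.0 × 10700) = 13.43 m³/d.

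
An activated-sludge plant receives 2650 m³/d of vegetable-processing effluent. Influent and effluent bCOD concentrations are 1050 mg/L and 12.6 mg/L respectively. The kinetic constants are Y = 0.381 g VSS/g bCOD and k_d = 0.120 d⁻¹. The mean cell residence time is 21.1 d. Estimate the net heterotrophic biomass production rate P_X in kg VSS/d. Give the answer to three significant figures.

Correct the yield for decay: Y_obs = Y/(1 + k_d θ_c) = 0.381 / (1 + 0.120 × 21.1) = 0.381 / 3.532 = 0.1079.
ΔS = 1050 − 12.6 = 1037 mg/L, so the substrate removal rate is 2650 × 1037/1000 = 2749 kg bCOD/d.
Net biomass production P_X = Y_obs × Q·(S₀ − S) = 0.1079 × 2749 = 296.5 kg VSS/d.

P_X ≈ 297 kg VSS/d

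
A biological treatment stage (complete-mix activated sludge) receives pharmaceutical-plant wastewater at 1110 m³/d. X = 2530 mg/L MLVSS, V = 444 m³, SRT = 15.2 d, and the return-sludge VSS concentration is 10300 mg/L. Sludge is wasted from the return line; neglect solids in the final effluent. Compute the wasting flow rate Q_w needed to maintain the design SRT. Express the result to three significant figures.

Q_w ≈ 7.18 m³/d

Wasting from the return line (neglecting effluent solids): Q_w = V·X / (θ_c·X_r) = 444.0 × 2530 / (15.2 × 10300) = 7.175 m³/d.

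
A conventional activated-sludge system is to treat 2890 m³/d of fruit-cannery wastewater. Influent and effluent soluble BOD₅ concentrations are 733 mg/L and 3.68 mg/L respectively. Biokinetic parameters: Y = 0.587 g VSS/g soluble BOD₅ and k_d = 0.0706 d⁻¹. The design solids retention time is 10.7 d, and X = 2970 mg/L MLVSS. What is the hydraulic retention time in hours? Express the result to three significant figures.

τ ≈ 21.1 h

Rearranging the biomass balance for a CMAS with decay, V = Y·Q·ΔS·θ_c / [X·(1+k_d θ_c)] = 0.587 × 2890 × (733 − 3.68) × 10.7 / [2970 × (1 + 0.0706 × 10.7)] = 1.32×10^7 / 5214 = 2539 m³.
Hydraulic retention time τ = V/Q = 2539 / 2890 = 0.8786 d = 21.09 h.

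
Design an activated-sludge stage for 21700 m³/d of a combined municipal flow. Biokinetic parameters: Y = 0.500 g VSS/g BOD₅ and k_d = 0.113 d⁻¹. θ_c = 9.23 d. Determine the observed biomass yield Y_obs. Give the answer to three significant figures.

Y_obs ≈ 0.245 g VSS/g BOD₅

The observed yield is Y_obs = Y/(1 + k_d·θ_c) = 0.500 / (1 + 0.113 × 9.23) = 0.500 / 2.043 = 0.2447 g VSS per g BOD₅ removed.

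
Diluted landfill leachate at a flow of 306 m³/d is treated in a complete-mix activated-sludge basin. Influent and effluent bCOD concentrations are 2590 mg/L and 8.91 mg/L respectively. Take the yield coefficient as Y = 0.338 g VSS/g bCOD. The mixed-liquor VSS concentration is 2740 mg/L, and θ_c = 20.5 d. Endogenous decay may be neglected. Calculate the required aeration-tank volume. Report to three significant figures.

V ≈ 2000 m³

With k_d = 0 the design equation reduces to V = Y Q (S₀−S) θ_c / X = 0.338 × 306 × (2590 − 8.91) × 20.5 / 2740 = 1997 m³.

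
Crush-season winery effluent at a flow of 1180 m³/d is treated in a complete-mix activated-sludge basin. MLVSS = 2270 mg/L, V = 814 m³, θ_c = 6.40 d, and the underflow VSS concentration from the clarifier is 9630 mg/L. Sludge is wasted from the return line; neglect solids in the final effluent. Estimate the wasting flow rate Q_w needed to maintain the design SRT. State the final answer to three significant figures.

Q_w ≈ 30.0 m³/d

Wasting from the return line (neglecting effluent solids): Q_w = V·X / (θ_c·X_r) = 814.0 × 2270 / (6.40 × 9630) = 29.98 m³/d.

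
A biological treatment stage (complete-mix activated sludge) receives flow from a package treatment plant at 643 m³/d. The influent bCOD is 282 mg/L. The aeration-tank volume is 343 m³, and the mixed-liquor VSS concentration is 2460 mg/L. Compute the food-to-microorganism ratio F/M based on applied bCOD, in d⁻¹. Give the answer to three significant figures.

F/M ≈ 0.215 d⁻¹

F/M = Q·S₀ / (V·X) = 643 × 282 / (343.0 × 2460) = 0.2149 g bCOD·(g VSS·d)⁻¹.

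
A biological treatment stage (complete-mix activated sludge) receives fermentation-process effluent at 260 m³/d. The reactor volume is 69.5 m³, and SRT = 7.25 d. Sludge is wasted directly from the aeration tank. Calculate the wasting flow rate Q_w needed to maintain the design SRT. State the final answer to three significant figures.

With mixed-liquor wasting, θ_c = V/Q_w, so Q_w = V/θ_c = 69.50/7.25 = 9.586 m³/d.

Q_w ≈ 9.59 m³/d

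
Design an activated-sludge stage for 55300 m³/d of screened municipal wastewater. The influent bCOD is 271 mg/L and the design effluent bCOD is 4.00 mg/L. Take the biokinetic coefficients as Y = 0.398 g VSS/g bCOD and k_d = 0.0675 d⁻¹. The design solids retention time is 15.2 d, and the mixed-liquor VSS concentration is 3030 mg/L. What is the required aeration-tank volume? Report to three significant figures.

Steady-state biomass mass balance: V·X·(1 + k_d·θ_c) = Y·Q·(S₀ − S)·θ_c, so V = 0.398 × 55300 × (271 − 4.00) × 15.2 / [3030 × (1 + 0.0675 × 15.2)] = 8.93×10^7 / 6139 = 14551 m³.

V ≈ 14600 m³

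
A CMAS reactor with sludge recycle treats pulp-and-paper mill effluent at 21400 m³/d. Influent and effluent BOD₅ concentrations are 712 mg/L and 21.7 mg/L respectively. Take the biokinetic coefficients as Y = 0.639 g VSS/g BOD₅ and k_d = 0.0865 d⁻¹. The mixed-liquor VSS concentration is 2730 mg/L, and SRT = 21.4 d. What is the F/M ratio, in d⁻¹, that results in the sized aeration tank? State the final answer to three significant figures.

F/M ≈ 0.215 d⁻¹

Rearranging the biomass balance for a CMAS with decay, V = Y·Q·ΔS·θ_c / [X·(1+k_d θ_c)] = 0.639 × 21400 × (712 − 21.7) × 21.4 / [2730 × (1 + 0.0865 × 21.4)] = 2.02×10^8 / 7784 = 25953 m³.
Food-to-microorganism ratio F/M = Q S₀ / (V X) = 21400 × 712 / (25953 × 2730) = 0.2151 d⁻¹.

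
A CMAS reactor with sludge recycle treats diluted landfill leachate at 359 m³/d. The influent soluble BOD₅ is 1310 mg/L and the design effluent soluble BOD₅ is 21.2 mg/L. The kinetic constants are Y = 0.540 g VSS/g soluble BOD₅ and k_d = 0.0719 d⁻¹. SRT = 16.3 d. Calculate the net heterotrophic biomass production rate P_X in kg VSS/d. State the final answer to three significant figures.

P_X ≈ 115 kg VSS/d

The observed yield is Y_obs = Y/(1 + k_d·θ_c) = 0.540 / (1 + 0.0719 × 16.3) = 0.540 / 2.172 = 0.2486 g VSS per g soluble BOD₅ removed.
Substrate removed = Q·(S₀ − S) = 359 m³/d × (1310 − 21.2) g/m³ = 4.63×10^5 g/d = 462.7 kg/d.
So the net sludge growth is P_X = 0.2486 × 462.7 = 115.0 kg VSS/d.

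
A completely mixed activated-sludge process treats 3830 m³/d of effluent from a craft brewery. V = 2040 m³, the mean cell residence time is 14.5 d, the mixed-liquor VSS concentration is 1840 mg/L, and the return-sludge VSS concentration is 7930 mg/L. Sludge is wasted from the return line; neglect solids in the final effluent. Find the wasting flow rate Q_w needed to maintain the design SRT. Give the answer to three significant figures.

θ_c = V·X/(Q_w·X_r) when wasting from the recycle, so Q_w = V·X/(θ_c·X_r) = 2040 × 1840 / (14.5 × 7930) = 32.64 m³/d.

Q_w ≈ 32.6 m³/d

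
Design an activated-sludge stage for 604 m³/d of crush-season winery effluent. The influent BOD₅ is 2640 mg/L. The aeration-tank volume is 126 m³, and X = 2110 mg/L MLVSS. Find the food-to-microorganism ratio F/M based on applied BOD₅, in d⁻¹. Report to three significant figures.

F/M = applied load / biomass = Q·S₀/(V·X) = 604 × 2640 / (126.0 × 2110) = 5.998 d⁻¹.

F/M ≈ 6.00 d⁻¹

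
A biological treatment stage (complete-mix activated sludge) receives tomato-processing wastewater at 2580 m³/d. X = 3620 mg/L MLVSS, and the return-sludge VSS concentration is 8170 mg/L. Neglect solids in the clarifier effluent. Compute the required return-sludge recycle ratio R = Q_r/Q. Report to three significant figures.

R ≈ 0.796

Mass balance around the secondary clarifier (neglecting effluent solids): R = X / (X_r − X) = 3620 / (8170 − 3620) = 0.7956.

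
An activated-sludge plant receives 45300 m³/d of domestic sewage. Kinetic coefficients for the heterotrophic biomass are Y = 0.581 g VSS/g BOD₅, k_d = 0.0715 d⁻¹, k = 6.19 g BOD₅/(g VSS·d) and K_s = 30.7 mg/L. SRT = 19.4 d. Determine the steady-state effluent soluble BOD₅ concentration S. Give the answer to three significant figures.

From the Monod/SRT balance for a CMAS, S = K_s·(1+k_d θ_c)/[θ_c·(Y k − k_d) − 1] = 30.7 × (1 + 0.0715 × 19.4) / [19.4 × (0.581 × 6.19 − 0.0715) − 1] = 73.28 / 67.38 = 1.088 mg/L.

S ≈ 1.09 mg/L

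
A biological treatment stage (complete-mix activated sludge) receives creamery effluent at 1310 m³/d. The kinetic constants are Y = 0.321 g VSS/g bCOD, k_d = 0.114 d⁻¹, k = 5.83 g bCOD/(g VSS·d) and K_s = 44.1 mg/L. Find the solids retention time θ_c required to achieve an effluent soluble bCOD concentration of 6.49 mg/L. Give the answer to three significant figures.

Specific growth rate at S = 6.49 mg/L: μ = YkS/(K_s+S) = 0.321·5.83·6.49/(44.1+6.49) = 0.2401 d⁻¹.
1/θ_c = 0.2401 − 0.114 = 0.1261 d⁻¹, so θ_c = 7.932 d.

θ_c ≈ 7.93 d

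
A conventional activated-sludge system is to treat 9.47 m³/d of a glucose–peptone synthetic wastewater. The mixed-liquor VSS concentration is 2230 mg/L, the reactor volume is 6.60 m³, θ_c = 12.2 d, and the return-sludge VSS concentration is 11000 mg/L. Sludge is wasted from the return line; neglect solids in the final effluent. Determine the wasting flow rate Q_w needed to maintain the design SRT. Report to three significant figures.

Wasting from the return line (neglecting effluent solids): Q_w = V·X / (θ_c·X_r) = 6.600 × 2230 / (12.2 × 11000) = 0.1097 m³/d.

Q_w ≈ 0.110 m³/d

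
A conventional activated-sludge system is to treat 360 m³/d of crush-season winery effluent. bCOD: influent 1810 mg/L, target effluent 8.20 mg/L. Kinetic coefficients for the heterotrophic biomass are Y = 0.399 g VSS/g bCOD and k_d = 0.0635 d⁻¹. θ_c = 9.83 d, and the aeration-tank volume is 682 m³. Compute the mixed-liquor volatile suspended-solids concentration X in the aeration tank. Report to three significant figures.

X = Y·Q·ΔS·θ_c / [V·(1 + k_d θ_c)] = 0.399 × 360 × (1810 − 8.20) × 9.83 / [682 × (1 + 0.0635 × 9.83)] = 2297 mg/L.

X ≈ 2300 mg/L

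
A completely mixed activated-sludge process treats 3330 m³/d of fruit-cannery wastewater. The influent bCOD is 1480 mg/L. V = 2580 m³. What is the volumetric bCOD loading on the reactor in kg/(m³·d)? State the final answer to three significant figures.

Volumetric loading L_v = Q·S₀ / V = 3330 × 1480 g/m³ / 2580 m³ = 1910 g/(m³·d) = 1.910 kg bCOD/(m³·d).

L_v ≈ 1.91 kg bCOD/(m³·d)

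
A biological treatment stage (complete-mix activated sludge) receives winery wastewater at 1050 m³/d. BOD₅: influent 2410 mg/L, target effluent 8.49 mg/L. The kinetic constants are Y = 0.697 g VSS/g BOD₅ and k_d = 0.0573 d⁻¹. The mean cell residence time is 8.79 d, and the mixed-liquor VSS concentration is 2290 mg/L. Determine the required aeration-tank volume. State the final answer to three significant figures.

V ≈ 4490 m³

Rearranging the biomass balance for a CMAS with decay, V = Y·Q·ΔS·θ_c / [X·(1+k_d θ_c)] = 0.697 × 1050 × (2410 − 8.49) × 8.79 / [2290 × (1 + 0.0573 × 8.79)] = 1.54×10^7 / 3443 = 4487 m³.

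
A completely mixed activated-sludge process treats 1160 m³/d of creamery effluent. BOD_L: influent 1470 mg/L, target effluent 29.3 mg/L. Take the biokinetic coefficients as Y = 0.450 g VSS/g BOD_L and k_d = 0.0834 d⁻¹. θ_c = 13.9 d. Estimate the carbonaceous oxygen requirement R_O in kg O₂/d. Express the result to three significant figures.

R_O ≈ 1180 kg O₂/d

The observed yield is Y_obs = Y/(1 + k_d·θ_c) = 0.450 / (1 + 0.0834 × 13.9) = 0.450 / 2.159 = 0.2084 g VSS per g BOD_L removed.
Substrate removed = Q·(S₀ − S) = 1160 m³/d × (1470 − 29.3) g/m³ = 1.67×10^6 g/d = 1671 kg/d.
Net sludge production P_X = 0.2084 × 1671 = 348.3 kg VSS/d.
Carbonaceous O₂ demand = substrate oxidised − cell-mass equivalent = 1671 − 1.42 × 348.3 = 1177 kg O₂/d.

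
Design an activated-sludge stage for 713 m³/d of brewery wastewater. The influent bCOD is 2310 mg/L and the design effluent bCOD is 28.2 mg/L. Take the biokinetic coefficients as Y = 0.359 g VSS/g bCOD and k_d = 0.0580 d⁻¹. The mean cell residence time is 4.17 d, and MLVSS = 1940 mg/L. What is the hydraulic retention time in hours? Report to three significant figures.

From the SRT design equation V = Y Q (S₀−S) θ_c / [X (1 + k_d θ_c)] = 0.359 × 713 × (2310 − 28.2) × 4.17 / [1940 × (1 + 0.0580 × 4.17)] = 2.44×10^6 / 2409 = 1011 m³.
τ = V/Q = 1011/713 = 1.418 d, or 34.03 h.

τ ≈ 34.0 h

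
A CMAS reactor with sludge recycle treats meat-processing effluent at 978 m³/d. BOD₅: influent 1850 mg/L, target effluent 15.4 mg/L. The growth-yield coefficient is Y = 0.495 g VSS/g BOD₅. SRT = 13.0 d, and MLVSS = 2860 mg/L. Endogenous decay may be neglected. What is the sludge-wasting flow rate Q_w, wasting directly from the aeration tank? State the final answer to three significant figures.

Q_w ≈ 311 m³/d

Biomass mass balance (decay neglected): V·X = Y·Q·(S₀ − S)·θ_c, so V = 0.495 × 978 × (1850 − 15.4) × 13.0 / 2860 = 4037 m³.
With mixed-liquor wasting, θ_c = V/Q_w, so Q_w = V/θ_c = 4037/13.0 = 310.5 m³/d.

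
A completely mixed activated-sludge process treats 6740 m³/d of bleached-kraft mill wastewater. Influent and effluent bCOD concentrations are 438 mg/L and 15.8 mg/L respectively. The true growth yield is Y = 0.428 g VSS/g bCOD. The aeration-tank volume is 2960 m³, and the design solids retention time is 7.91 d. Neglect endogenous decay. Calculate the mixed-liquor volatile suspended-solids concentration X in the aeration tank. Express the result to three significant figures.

From V·X = Y·Q·(S₀ − S)·θ_c (decay neglected): X = 0.428 × 6740 × (438 − 15.8) × 7.91 / 2960 = 3255 mg/L.

X ≈ 3250 mg/L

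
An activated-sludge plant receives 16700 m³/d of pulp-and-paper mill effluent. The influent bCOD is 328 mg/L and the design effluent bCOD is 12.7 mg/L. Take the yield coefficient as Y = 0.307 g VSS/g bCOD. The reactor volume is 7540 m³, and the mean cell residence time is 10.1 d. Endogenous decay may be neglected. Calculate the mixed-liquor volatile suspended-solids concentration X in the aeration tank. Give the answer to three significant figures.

Without decay, X = Y Q (S₀−S) θ_c / V = 0.307 × 16700 × (328 − 12.7) × 10.1 / 7540 = 2165 mg/L.

X ≈ 2170 mg/L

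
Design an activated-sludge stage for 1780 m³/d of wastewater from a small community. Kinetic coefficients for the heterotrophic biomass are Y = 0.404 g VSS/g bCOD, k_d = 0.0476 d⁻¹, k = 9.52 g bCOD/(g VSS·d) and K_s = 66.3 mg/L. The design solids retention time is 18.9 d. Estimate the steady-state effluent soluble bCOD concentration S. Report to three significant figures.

For a completely mixed reactor with recycle the Lawrence–McCarty relation gives S = K_s·(1 + k_d·θ_c) / [θ_c·(Y·k − k_d) − 1] = 66.3 × (1 + 0.0476 × 18.9) / [18.9 × (0.404 × 9.52 − 0.0476) − 1] = 125.9 / 70.79 = 1.779 mg/L.

S ≈ 1.78 mg/L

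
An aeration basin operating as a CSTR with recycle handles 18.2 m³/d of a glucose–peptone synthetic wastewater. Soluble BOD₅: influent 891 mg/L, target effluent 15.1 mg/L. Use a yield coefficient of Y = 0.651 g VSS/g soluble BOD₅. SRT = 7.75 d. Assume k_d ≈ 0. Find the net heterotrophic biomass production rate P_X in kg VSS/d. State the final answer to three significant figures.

P_X ≈ 10.4 kg VSS/d

No decay correction is needed, so Y_obs = Y = 0.651.
ΔS = 891 − 15.1 = 875.9 mg/L, so the substrate removal rate is 18.2 × 875.9/1000 = 15.94 kg soluble BOD₅/d.
So the net sludge growth is P_X = 0.6510 × 15.94 = 10.38 kg VSS/d.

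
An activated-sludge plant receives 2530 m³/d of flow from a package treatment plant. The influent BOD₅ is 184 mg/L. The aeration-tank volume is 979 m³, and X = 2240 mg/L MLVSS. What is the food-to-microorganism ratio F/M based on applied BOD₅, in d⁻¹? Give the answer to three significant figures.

F/M = applied load / biomass = Q·S₀/(V·X) = 2530 × 184 / (979.0 × 2240) = 0.2123 d⁻¹.

F/M ≈ 0.212 d⁻¹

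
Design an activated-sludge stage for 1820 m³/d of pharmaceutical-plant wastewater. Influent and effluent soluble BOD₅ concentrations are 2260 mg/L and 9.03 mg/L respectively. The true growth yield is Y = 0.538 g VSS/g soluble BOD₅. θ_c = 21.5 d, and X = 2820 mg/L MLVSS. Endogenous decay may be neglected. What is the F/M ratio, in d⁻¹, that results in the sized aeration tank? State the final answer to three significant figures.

V·X = Y·Q·ΔS·θ_c gives V = 0.538 × 1820 × (2260 − 9.03) × 21.5 / 2820 = 16804 m³.
Food-to-microorganism ratio F/M = Q S₀ / (V X) = 1820 × 2260 / (16804 × 2820) = 0.08680 d⁻¹.

F/M ≈ 0.0868 d⁻¹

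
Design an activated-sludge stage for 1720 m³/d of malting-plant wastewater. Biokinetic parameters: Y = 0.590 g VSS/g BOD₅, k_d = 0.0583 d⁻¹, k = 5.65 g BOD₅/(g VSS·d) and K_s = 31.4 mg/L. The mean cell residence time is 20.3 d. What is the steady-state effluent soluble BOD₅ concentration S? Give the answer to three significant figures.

For a completely mixed reactor with recycle the Lawrence–McCarty relation gives S = K_s·(1 + k_d·θ_c) / [θ_c·(Y·k − k_d) − 1] = 31.4 × (1 + 0.0583 × 20.3) / [20.3 × (0.590 × 5.65 − 0.0583) − 1] = 68.56 / 65.49 = 1.047 mg/L.

S ≈ 1.05 mg/L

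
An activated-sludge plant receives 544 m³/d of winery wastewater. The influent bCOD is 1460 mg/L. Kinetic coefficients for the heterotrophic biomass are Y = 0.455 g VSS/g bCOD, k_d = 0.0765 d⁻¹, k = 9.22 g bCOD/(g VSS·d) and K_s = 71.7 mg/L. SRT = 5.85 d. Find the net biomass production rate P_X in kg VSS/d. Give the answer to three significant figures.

For a completely mixed reactor with recycle the Lawrence–McCarty relation gives S = K_s·(1 + k_d·θ_c) / [θ_c·(Y·k − k_d) − 1] = 71.7 × (1 + 0.0765 × 5.85) / [5.85 × (0.455 × 9.22 − 0.0765) − 1] = 103.8 / 23.09 = 4.494 mg/L.
Observed yield with endogenous decay: Y_obs = Y / (1 + k_d·θ_c) = 0.455 / (1 + 0.0765 × 5.85) = 0.455 / 1.448 = 0.3143 g VSS/g bCOD.
Substrate removed = Q·(S₀ − S) = 544 m³/d × (1460 − 4.49) g/m³ = 7.92×10^5 g/d = 791.8 kg/d.
P_X = Y_obs · Q(S₀ − S) = 0.3143 × 791.8 = 248.9 kg VSS/d.

P_X ≈ 249 kg VSS/d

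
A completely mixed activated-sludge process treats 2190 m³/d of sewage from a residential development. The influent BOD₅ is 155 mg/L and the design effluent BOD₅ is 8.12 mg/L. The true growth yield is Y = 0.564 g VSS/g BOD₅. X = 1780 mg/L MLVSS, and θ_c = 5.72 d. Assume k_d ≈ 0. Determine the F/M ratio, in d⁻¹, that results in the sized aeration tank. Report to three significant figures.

V·X = Y·Q·ΔS·θ_c gives V = 0.564 × 2190 × (155 − 8.12) × 5.72 / 1780 = 583.0 m³.
Food-to-microorganism ratio F/M = Q S₀ / (V X) = 2190 × 155 / (583.0 × 1780) = 0.3271 d⁻¹.

F/M ≈ 0.327 d⁻¹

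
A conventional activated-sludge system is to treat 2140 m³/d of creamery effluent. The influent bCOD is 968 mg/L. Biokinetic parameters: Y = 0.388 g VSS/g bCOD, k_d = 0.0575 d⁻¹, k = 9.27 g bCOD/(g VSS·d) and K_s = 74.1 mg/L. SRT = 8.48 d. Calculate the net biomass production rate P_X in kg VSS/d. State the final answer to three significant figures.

Effluent substrate depends only on kinetics and SRT: S = K_s(1 + k_d θ_c) / [θ_c(Yk − k_d) − 1] = 74.1 × (1 + 0.0575 × 8.48) / [8.48 × (0.388 × 9.27 − 0.0575) − 1] = 110.2 / 29.01 = 3.799 mg/L.
Observed yield with endogenous decay: Y_obs = Y / (1 + k_d·θ_c) = 0.388 / (1 + 0.0575 × 8.48) = 0.388 / 1.488 = 0.2608 g VSS/g bCOD.
Substrate removed = Q·(S₀ − S) = 2140 m³/d × (968 − 3.80) g/m³ = 2.06×10^6 g/d = 2063 kg/d.
Biomass produced: P_X = Y_obs·Q·ΔS = 0.2608 × 2063 ≈ 538.2 kg VSS/d.

P_X ≈ 538 kg VSS/d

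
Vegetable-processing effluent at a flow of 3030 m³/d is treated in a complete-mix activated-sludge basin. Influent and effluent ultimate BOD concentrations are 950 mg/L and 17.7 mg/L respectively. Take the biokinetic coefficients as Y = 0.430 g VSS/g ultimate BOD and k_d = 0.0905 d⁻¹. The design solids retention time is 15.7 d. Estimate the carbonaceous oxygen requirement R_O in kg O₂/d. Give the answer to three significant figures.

R_O ≈ 2110 kg O₂/d

Observed yield with endogenous decay: Y_obs = Y / (1 + k_d·θ_c) = 0.430 / (1 + 0.0905 × 15.7) = 0.430 / 2.421 = 0.1776 g VSS/g ultimate BOD.
ΔS = 950 − 17.7 = 932.3 mg/L, so the substrate removal rate is 3030 × 932.3/1000 = 2825 kg ultimate BOD/d.
P_X = Y_obs·Q·(S₀ − S) = 0.1776 × 2825 = 501.8 kg VSS/d.
R_O = Q·ΔS − 1.42 P_X = 2825 − 712.5 = 2112 kg O₂/d.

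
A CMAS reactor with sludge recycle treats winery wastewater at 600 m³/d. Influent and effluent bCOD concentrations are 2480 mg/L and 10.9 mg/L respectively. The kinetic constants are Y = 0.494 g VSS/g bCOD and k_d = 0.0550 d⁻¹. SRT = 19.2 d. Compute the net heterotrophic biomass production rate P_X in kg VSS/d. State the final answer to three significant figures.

Y_obs = Y / (1 + k_d θ_c) = 0.494 / (1 + 0.0550 × 19.2) = 0.494 / 2.056 = 0.2403.
ΔS = 2480 − 10.9 = 2469 mg/L, so the substrate removal rate is 600 × 2469/1000 = 1481 kg bCOD/d.
Net biomass production P_X = Y_obs × Q·(S₀ − S) = 0.2403 × 1481 = 356.0 kg VSS/d.

P_X ≈ 356 kg VSS/d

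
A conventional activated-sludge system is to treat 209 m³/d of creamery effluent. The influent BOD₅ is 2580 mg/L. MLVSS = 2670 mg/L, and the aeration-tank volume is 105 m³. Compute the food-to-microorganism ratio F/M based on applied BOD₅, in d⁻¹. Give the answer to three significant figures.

F/M ≈ 1.92 d⁻¹

F/M = applied load / biomass = Q·S₀/(V·X) = 209 × 2580 / (105.0 × 2670) = 1.923 d⁻¹.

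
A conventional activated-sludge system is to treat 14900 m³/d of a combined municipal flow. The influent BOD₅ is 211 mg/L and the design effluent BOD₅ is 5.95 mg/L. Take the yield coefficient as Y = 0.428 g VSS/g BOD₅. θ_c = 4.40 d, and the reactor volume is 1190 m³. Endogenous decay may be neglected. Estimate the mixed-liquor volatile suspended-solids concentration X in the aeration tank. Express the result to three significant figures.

From V·X = Y·Q·(S₀ − S)·θ_c (decay neglected): X = 0.428 × 14900 × (211 − 5.95) × 4.40 / 1190 = 4835 mg/L.

X ≈ 4830 mg/L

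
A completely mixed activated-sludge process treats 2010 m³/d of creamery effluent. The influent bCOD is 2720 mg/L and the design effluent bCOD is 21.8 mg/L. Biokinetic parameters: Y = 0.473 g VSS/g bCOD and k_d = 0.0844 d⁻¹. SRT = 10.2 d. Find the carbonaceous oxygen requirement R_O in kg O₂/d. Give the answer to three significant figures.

Observed yield with endogenous decay: Y_obs = Y / (1 + k_d·θ_c) = 0.473 / (1 + 0.0844 × 10.2) = 0.473 / 1.861 = 0.2542 g VSS/g bCOD.
Mass of bCOD removed per day: Q(S₀ − S) = 2010 × 2698 g/m³ = 5423 kg/d.
Net sludge production P_X = 0.2542 × 5423 = 1379 kg VSS/d.
R_O = Q·(S₀ − S) − 1.42·P_X = 5423 − 1.42 × 1379 = 3466 kg O₂/d.

R_O ≈ 3470 kg O₂/d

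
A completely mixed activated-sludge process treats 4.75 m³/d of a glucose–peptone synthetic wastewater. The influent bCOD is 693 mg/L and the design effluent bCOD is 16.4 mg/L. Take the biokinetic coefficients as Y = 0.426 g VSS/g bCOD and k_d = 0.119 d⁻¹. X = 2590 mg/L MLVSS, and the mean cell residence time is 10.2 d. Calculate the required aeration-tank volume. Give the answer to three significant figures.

V ≈ 2.44 m³

Rearranging the biomass balance for a CMAS with decay, V = Y·Q·ΔS·θ_c / [X·(1+k_d θ_c)] = 0.426 × 4.75 × (693 − 16.4) × 10.2 / [2590 × (1 + 0.119 × 10.2)] = 1.4×10^4 / 5734 = 2.436 m³.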